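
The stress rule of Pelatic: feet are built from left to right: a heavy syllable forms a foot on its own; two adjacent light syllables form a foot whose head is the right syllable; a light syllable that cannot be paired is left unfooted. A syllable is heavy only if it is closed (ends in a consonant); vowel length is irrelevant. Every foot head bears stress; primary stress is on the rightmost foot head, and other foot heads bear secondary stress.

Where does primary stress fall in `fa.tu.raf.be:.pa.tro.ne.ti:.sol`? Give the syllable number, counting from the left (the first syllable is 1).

Weights: 1 fa L, 2 tu L, 3 raf H, 4 be: L, 5 pa L, 6 tro L, 7 ne L, 8 ti: L, 9 sol H.
Parse left to right (heavy = foot alone; LL = one foot; stranded L unfooted): (fa.ˈtu) (ˈraf) (be:.ˈpa) (tro.ˈne) ti: (ˈsol).
Foot heads: 2, 3, 5, 7, 9.
Primary stress on the rightmost head = syllable 9.
Primary stress: syllable 9 → fa.tu.raf.be:.pa.tro.ne.ti:.ˈsol.

9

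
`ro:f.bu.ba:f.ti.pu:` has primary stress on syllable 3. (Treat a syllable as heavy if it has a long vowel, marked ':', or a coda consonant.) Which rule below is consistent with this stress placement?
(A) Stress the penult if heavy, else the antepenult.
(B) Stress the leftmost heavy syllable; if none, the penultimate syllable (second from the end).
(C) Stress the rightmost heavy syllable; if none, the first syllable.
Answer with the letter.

Rule A → syllable 3 ✓.
Rule B → syllable 1 (observed: 3).
Rule C → syllable 5 (observed: 3).

A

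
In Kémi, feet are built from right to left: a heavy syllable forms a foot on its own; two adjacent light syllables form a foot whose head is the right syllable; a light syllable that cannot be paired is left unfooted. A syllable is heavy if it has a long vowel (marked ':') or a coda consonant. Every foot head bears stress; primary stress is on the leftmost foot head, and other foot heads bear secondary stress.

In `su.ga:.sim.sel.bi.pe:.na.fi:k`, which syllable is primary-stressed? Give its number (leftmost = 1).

2

Weights: 1 su L, 2 ga: H, 3 sim H, 4 sel H, 5 bi L, 6 pe: H, 7 na L, 8 fi:k H.
Parse right to left (heavy = foot alone; LL = one foot; stranded L unfooted): su (ˈga:) (ˈsim) (ˈsel) bi (ˈpe:) na (ˈfi:k).
Foot heads: 2, 3, 4, 6, 8.
Primary stress on the leftmost head = syllable 2.
Primary stress: syllable 2 → su.ˈga:.sim.sel.bi.pe:.na.fi:k.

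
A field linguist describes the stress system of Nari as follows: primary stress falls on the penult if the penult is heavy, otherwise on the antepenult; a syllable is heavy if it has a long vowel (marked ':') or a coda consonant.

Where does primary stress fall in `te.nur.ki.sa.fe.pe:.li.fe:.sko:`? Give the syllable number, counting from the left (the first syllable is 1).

Weights: 7 li L, 8 fe: H, 9 sko: H.
The penult (syllable 8, fe:) is heavy, so it takes stress.
Primary stress: syllable 8 → te.nur.ki.sa.fe.pe:.li.ˈfe:.sko:.

8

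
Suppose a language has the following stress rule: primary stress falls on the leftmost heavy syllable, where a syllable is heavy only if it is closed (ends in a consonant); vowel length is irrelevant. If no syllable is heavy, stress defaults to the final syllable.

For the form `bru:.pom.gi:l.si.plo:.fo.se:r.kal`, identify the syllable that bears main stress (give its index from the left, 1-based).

Weights: 1 bru: L, 2 pom H, 3 gi:l H, 4 si L, 5 plo: L, 6 fo L, 7 se:r H, 8 kal H.
Heavy syllables in the domain: 2, 3, 7, 8. The leftmost is syllable 2 (pom).
Primary stress: syllable 2 → bru:.ˈpom.gi:l.si.plo:.fo.se:r.kal.

2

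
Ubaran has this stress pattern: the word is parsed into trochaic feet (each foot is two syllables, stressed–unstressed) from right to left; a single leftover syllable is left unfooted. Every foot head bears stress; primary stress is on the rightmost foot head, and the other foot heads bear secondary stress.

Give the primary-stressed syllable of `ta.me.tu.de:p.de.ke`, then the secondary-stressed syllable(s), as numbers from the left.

Parse right to left into trochaic (ˈσσ) feet: (ˈta.me) (ˈtu.de:p) (ˈde.ke).
Foot heads (stressed positions): 1, 3, 5.
End Rule Rightmost: primary stress on the rightmost head = syllable 5.
Secondary stress on 1, 3: ˌta.me.ˌtu.de:p.ˈde.ke.

primary 5, secondary 1, 3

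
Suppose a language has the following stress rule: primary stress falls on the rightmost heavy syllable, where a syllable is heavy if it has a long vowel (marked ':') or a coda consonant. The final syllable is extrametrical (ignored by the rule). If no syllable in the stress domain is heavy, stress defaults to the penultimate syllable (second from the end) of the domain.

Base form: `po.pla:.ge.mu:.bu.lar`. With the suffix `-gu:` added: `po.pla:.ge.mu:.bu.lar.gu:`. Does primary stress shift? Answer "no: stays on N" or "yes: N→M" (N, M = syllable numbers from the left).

Base `po.pla:.ge.mu:.bu.lar` (6 syllables):
  The final syllable (6, lar) is extrametrical; the stress domain is syllables 1–5.
  Weights: 1 po L, 2 pla: H, 3 ge L, 4 mu: H, 5 bu L.
  Heavy syllables in the domain: 2, 4. The rightmost is syllable 4 (mu:).
  → primary stress on syllable 4.
Suffixed `po.pla:.ge.mu:.bu.lar.gu:` (7 syllables):
  The final syllable (7, gu:) is extrametrical; the stress domain is syllables 1–6.
  Weights: 1 po L, 2 pla: H, 3 ge L, 4 mu: H, 5 bu L, 6 lar H.
  Heavy syllables in the domain: 2, 4, 6. The rightmost is syllable 6 (lar).
  → primary stress on syllable 6.

yes: 4→6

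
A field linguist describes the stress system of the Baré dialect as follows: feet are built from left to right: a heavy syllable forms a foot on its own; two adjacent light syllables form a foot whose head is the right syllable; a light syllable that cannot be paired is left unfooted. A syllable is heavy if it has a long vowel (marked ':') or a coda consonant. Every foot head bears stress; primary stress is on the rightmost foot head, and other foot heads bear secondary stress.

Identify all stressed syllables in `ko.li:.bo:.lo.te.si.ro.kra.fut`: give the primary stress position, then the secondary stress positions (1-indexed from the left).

primary 9, secondary 2, 3, 5, 7

Weights: 1 ko L, 2 li: H, 3 bo: H, 4 lo L, 5 te L, 6 si L, 7 ro L, 8 kra L, 9 fut H.
Parse left to right (heavy = foot alone; LL = one foot; stranded L unfooted): ko (ˈli:) (ˈbo:) (lo.ˈte) (si.ˈro) kra (ˈfut).
Foot heads: 2, 3, 5, 7, 9.
Primary stress on the rightmost head = syllable 9.
Secondary stress on 2, 3, 5, 7: ko.ˌli:.ˌbo:.lo.ˌte.si.ˌro.kra.ˈfut.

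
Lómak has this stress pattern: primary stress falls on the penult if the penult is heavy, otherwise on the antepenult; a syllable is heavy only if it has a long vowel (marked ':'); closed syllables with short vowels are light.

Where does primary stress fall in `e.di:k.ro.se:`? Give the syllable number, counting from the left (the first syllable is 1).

Weights: 2 di:k H, 3 ro L, 4 se: H.
The penult (syllable 3, ro) is light, so stress falls on the antepenult (syllable 2, di:k).
Primary stress: syllable 2 → e.ˈdi:k.ro.se:.

2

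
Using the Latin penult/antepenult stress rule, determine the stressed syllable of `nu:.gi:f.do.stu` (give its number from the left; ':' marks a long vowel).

2

Classical Latin: stress the penult if heavy (long vowel or closed), else the antepenult.
Weights: 2 gi:f H, 3 do L, 4 stu L.
The penult (syllable 3, do) is light, so stress falls on the antepenult (syllable 2, gi:f).
Stress on syllable 2: nu:.ˈgi:f.do.stu.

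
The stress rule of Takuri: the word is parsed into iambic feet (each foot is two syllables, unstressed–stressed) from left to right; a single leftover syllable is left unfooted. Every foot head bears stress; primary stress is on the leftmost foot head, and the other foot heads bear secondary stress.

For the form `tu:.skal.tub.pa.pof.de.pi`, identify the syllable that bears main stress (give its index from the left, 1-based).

2

Parse left to right into iambic (σˈσ) feet: (tu:.ˈskal) (tub.ˈpa) (pof.ˈde) pi. Syllable 7 is left unfooted.
Foot heads (stressed positions): 2, 4, 6.
End Rule Leftmost: primary stress on the leftmost head = syllable 2.
Primary stress: syllable 2 → tu:.ˈskal.tub.pa.pof.de.pi.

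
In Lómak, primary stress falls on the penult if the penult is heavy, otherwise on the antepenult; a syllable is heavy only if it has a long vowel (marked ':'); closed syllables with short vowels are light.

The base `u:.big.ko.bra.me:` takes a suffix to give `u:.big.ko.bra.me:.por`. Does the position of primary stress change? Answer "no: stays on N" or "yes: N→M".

Base `u:.big.ko.bra.me:` (5 syllables):
  Weights: 3 ko L, 4 bra L, 5 me: H.
  The penult (syllable 4, bra) is light, so stress falls on the antepenult (syllable 3, ko).
  → primary stress on syllable 3.
Suffixed `u:.big.ko.bra.me:.por` (6 syllables):
  Weights: 4 bra L, 5 me: H, 6 por L.
  The penult (syllable 5, me:) is heavy, so it takes stress.
  → primary stress on syllable 5.

yes: 3→5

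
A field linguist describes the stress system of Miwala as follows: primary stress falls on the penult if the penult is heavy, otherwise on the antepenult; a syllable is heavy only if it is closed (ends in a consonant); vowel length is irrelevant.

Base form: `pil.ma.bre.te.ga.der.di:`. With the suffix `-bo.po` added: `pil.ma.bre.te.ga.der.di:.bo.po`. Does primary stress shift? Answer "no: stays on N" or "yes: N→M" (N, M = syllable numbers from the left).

yes: 6→7

Base `pil.ma.bre.te.ga.der.di:` (7 syllables):
  Weights: 5 ga L, 6 der H, 7 di: L.
  The penult (syllable 6, der) is heavy, so it takes stress.
  → primary stress on syllable 6.
Suffixed `pil.ma.bre.te.ga.der.di:.bo.po` (9 syllables):
  Weights: 7 di: L, 8 bo L, 9 po L.
  The penult (syllable 8, bo) is light, so stress falls on the antepenult (syllable 7, di:).
  → primary stress on syllable 7.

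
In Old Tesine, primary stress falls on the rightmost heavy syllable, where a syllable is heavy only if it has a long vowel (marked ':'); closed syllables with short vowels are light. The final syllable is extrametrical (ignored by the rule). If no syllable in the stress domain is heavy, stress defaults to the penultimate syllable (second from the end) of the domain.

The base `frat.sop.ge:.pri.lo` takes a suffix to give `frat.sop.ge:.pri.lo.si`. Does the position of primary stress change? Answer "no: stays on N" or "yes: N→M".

no: stays on 3

Base `frat.sop.ge:.pri.lo` (5 syllables):
  The final syllable (5, lo) is extrametrical; the stress domain is syllables 1–4.
  Weights: 1 frat L, 2 sop L, 3 ge: H, 4 pri L.
  Heavy syllables in the domain: 3. The rightmost is syllable 3 (ge:).
  → primary stress on syllable 3.
Suffixed `frat.sop.ge:.pri.lo.si` (6 syllables):
  The final syllable (6, si) is extrametrical; the stress domain is syllables 1–5.
  Weights: 1 frat L, 2 sop L, 3 ge: H, 4 pri L, 5 lo L.
  Heavy syllables in the domain: 3. The rightmost is syllable 3 (ge:).
  → primary stress on syllable 3.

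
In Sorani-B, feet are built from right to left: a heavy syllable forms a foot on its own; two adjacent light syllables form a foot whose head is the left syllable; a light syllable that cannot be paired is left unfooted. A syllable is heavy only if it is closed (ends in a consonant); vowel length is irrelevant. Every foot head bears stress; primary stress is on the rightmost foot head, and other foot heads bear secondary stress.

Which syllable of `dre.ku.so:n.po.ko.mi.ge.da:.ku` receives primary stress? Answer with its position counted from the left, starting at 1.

Weights: 1 dre L, 2 ku L, 3 so:n H, 4 po L, 5 ko L, 6 mi L, 7 ge L, 8 da: L, 9 ku L.
Parse right to left (heavy = foot alone; LL = one foot; stranded L unfooted): (ˈdre.ku) (ˈso:n) (ˈpo.ko) (ˈmi.ge) (ˈda:.ku).
Foot heads: 1, 3, 4, 6, 8.
Primary stress on the rightmost head = syllable 8.
Primary stress: syllable 8 → dre.ku.so:n.po.ko.mi.ge.ˈda:.ku.

8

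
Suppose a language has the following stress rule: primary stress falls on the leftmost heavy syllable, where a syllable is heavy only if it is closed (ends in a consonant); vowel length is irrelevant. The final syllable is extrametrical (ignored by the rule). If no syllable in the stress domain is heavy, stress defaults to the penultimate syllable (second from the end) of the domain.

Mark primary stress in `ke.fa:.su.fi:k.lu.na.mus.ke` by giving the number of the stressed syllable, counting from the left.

4

The final syllable (8, ke) is extrametrical; the stress domain is syllables 1–7.
Weights: 1 ke L, 2 fa: L, 3 su L, 4 fi:k H, 5 lu L, 6 na L, 7 mus H.
Heavy syllables in the domain: 4, 7. The leftmost is syllable 4 (fi:k).
Primary stress: syllable 4 → ke.fa:.su.ˈfi:k.lu.na.mus.ke.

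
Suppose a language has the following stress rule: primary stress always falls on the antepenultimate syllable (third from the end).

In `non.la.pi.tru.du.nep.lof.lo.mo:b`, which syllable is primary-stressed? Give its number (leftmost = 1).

7

The word has 9 syllables; the antepenultimate syllable (third from the end) is syllable 7 (lof).
Primary stress: syllable 7 → non.la.pi.tru.du.nep.ˈlof.lo.mo:b.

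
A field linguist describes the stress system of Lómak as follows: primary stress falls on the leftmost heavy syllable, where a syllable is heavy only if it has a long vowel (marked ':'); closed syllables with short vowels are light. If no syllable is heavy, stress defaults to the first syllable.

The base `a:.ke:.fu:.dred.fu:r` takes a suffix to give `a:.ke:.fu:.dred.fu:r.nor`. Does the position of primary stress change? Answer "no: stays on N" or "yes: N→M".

no: stays on 1

Base `a:.ke:.fu:.dred.fu:r` (5 syllables):
  Weights: 1 a: H, 2 ke: H, 3 fu: H, 4 dred L, 5 fu:r H.
  Heavy syllables in the domain: 1, 2, 3, 5. The leftmost is syllable 1 (a:).
  → primary stress on syllable 1.
Suffixed `a:.ke:.fu:.dred.fu:r.nor` (6 syllables):
  Weights: 1 a: H, 2 ke: H, 3 fu: H, 4 dred L, 5 fu:r H, 6 nor L.
  Heavy syllables in the domain: 1, 2, 3, 5. The leftmost is syllable 1 (a:).
  → primary stress on syllable 1.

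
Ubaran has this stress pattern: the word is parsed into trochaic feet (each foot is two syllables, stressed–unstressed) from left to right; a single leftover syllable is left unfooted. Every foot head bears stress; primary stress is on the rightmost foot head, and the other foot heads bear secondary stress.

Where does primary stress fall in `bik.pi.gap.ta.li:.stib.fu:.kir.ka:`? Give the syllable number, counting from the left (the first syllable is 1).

7

Parse left to right into trochaic (ˈσσ) feet: (ˈbik.pi) (ˈgap.ta) (ˈli:.stib) (ˈfu:.kir) ka:. Syllable 9 is left unfooted.
Foot heads (stressed positions): 1, 3, 5, 7.
End Rule Rightmost: primary stress on the rightmost head = syllable 7.
Primary stress: syllable 7 → bik.pi.gap.ta.li:.stib.ˈfu:.kir.ka:.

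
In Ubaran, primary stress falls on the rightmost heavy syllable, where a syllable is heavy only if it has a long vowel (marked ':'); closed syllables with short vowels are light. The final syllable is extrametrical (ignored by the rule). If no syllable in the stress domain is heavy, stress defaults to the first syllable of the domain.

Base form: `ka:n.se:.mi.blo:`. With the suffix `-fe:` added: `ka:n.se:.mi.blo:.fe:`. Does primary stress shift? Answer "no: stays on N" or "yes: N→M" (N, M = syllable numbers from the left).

yes: 2→4

Base `ka:n.se:.mi.blo:` (4 syllables):
  The final syllable (4, blo:) is extrametrical; the stress domain is syllables 1–3.
  Weights: 1 ka:n H, 2 se: H, 3 mi L.
  Heavy syllables in the domain: 1, 2. The rightmost is syllable 2 (se:).
  → primary stress on syllable 2.
Suffixed `ka:n.se:.mi.blo:.fe:` (5 syllables):
  The final syllable (5, fe:) is extrametrical; the stress domain is syllables 1–4.
  Weights: 1 ka:n H, 2 se: H, 3 mi L, 4 blo: H.
  Heavy syllables in the domain: 1, 2, 4. The rightmost is syllable 4 (blo:).
  → primary stress on syllable 4.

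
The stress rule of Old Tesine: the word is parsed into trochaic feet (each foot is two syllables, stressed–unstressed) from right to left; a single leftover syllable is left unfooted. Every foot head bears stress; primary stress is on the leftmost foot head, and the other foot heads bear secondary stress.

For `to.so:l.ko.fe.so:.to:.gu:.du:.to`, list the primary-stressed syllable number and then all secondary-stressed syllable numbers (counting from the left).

Parse right to left into trochaic (ˈσσ) feet: to (ˈso:l.ko) (ˈfe.so:) (ˈto:.gu:) (ˈdu:.to). Syllable 1 is left unfooted.
Foot heads (stressed positions): 2, 4, 6, 8.
End Rule Leftmost: primary stress on the leftmost head = syllable 2.
Secondary stress on 4, 6, 8: to.ˈso:l.ko.ˌfe.so:.ˌto:.gu:.ˌdu:.to.

primary 2, secondary 4, 6, 8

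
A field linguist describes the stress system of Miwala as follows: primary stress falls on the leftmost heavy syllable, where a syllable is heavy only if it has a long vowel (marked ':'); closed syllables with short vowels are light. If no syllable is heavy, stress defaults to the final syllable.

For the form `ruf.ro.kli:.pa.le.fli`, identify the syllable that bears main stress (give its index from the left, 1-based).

Weights: 1 ruf L, 2 ro L, 3 kli: H, 4 pa L, 5 le L, 6 fli L.
Heavy syllables in the domain: 3. The leftmost is syllable 3 (kli:).
Primary stress: syllable 3 → ruf.ro.ˈkli:.pa.le.fli.

3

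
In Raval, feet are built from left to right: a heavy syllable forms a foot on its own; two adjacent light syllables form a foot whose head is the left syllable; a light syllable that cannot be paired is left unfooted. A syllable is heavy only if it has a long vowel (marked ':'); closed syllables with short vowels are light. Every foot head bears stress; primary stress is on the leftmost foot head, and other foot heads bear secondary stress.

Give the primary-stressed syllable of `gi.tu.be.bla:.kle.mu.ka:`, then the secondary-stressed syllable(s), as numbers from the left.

Weights: 1 gi L, 2 tu L, 3 be L, 4 bla: H, 5 kle L, 6 mu L, 7 ka: H.
Parse left to right (heavy = foot alone; LL = one foot; stranded L unfooted): (ˈgi.tu) be (ˈbla:) (ˈkle.mu) (ˈka:).
Foot heads: 1, 4, 5, 7.
Primary stress on the leftmost head = syllable 1.
Secondary stress on 4, 5, 7: ˈgi.tu.be.ˌbla:.ˌkle.mu.ˌka:.

primary 1, secondary 4, 5, 7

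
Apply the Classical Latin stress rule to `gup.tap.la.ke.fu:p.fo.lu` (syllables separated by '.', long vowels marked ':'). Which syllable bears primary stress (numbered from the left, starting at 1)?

Classical Latin: stress the penult if heavy (long vowel or closed), else the antepenult.
Weights: 5 fu:p H, 6 fo L, 7 lu L.
The penult (syllable 6, fo) is light, so stress falls on the antepenult (syllable 5, fu:p).
Stress on syllable 5: gup.tap.la.ke.ˈfu:p.fo.lu.

5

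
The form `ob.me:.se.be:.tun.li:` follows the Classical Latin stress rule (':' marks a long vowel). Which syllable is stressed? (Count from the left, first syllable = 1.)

Classical Latin: stress the penult if heavy (long vowel or closed), else the antepenult.
Weights: 4 be: H, 5 tun H, 6 li: H.
The penult (syllable 5, tun) is heavy, so it takes stress.
Stress on syllable 5: ob.me:.se.be:.ˈtun.li:.

5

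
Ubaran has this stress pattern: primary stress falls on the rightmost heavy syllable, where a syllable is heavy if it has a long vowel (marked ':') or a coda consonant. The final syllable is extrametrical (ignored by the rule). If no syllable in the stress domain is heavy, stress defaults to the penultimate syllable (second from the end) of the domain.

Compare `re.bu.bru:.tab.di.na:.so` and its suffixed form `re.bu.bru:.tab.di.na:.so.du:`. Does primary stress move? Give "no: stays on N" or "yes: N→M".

no: stays on 6

Base `re.bu.bru:.tab.di.na:.so` (7 syllables):
  The final syllable (7, so) is extrametrical; the stress domain is syllables 1–6.
  Weights: 1 re L, 2 bu L, 3 bru: H, 4 tab H, 5 di L, 6 na: H.
  Heavy syllables in the domain: 3, 4, 6. The rightmost is syllable 6 (na:).
  → primary stress on syllable 6.
Suffixed `re.bu.bru:.tab.di.na:.so.du:` (8 syllables):
  The final syllable (8, du:) is extrametrical; the stress domain is syllables 1–7.
  Weights: 1 re L, 2 bu L, 3 bru: H, 4 tab H, 5 di L, 6 na: H, 7 so L.
  Heavy syllables in the domain: 3, 4, 6. The rightmost is syllable 6 (na:).
  → primary stress on syllable 6.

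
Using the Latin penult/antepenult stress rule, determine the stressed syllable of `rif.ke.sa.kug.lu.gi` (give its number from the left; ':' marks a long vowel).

Classical Latin: stress the penult if heavy (long vowel or closed), else the antepenult.
Weights: 4 kug H, 5 lu L, 6 gi L.
The penult (syllable 5, lu) is light, so stress falls on the antepenult (syllable 4, kug).
Stress on syllable 4: rif.ke.sa.ˈkug.lu.gi.

4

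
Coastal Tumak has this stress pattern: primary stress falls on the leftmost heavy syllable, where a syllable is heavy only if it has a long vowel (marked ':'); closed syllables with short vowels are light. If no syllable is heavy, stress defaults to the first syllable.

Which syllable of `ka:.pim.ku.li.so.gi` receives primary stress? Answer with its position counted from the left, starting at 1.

Weights: 1 ka: H, 2 pim L, 3 ku L, 4 li L, 5 so L, 6 gi L.
Heavy syllables in the domain: 1. The leftmost is syllable 1 (ka:).
Primary stress: syllable 1 → ˈka:.pim.ku.li.so.gi.

1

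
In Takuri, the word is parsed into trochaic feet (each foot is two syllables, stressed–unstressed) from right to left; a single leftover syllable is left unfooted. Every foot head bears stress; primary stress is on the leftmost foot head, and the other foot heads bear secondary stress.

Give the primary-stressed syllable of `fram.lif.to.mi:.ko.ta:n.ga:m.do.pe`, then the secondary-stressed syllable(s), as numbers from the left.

Parse right to left into trochaic (ˈσσ) feet: fram (ˈlif.to) (ˈmi:.ko) (ˈta:n.ga:m) (ˈdo.pe). Syllable 1 is left unfooted.
Foot heads (stressed positions): 2, 4, 6, 8.
End Rule Leftmost: primary stress on the leftmost head = syllable 2.
Secondary stress on 4, 6, 8: fram.ˈlif.to.ˌmi:.ko.ˌta:n.ga:m.ˌdo.pe.

primary 2, secondary 4, 6, 8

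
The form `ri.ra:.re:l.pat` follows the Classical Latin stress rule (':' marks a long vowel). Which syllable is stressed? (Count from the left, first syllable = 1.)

Classical Latin: stress the penult if heavy (long vowel or closed), else the antepenult.
Weights: 2 ra: H, 3 re:l H, 4 pat H.
The penult (syllable 3, re:l) is heavy, so it takes stress.
Stress on syllable 3: ri.ra:.ˈre:l.pat.

3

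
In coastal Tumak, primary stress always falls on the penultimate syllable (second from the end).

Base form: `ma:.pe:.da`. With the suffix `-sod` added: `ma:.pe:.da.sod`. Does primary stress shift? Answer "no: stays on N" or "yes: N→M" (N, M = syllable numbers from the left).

Base `ma:.pe:.da` (3 syllables):
  The word has 3 syllables; the penultimate syllable (second from the end) is syllable 2 (pe:).
  → primary stress on syllable 2.
Suffixed `ma:.pe:.da.sod` (4 syllables):
  The word has 4 syllables; the penultimate syllable (second from the end) is syllable 3 (da).
  → primary stress on syllable 3.

yes: 2→3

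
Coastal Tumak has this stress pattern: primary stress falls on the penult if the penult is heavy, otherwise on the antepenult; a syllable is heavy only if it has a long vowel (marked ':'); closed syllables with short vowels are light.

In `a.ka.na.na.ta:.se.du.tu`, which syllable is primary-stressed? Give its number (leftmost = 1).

6

Weights: 6 se L, 7 du L, 8 tu L.
The penult (syllable 7, du) is light, so stress falls on the antepenult (syllable 6, se).
Primary stress: syllable 6 → a.ka.na.na.ta:.ˈse.du.tu.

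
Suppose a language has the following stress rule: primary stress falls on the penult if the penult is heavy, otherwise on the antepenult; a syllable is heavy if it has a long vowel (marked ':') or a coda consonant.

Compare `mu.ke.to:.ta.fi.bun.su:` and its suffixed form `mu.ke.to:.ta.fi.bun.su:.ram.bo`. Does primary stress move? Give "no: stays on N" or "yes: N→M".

Base `mu.ke.to:.ta.fi.bun.su:` (7 syllables):
  Weights: 5 fi L, 6 bun H, 7 su: H.
  The penult (syllable 6, bun) is heavy, so it takes stress.
  → primary stress on syllable 6.
Suffixed `mu.ke.to:.ta.fi.bun.su:.ram.bo` (9 syllables):
  Weights: 7 su: H, 8 ram H, 9 bo L.
  The penult (syllable 8, ram) is heavy, so it takes stress.
  → primary stress on syllable 8.

yes: 6→8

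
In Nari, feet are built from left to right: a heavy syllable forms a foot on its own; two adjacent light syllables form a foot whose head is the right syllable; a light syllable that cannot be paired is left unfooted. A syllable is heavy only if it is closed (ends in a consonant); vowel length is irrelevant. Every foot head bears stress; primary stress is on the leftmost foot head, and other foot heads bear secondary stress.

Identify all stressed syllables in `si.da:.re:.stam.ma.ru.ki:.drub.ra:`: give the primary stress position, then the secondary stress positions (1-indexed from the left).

primary 2, secondary 4, 6, 8

Weights: 1 si L, 2 da: L, 3 re: L, 4 stam H, 5 ma L, 6 ru L, 7 ki: L, 8 drub H, 9 ra: L.
Parse left to right (heavy = foot alone; LL = one foot; stranded L unfooted): (si.ˈda:) re: (ˈstam) (ma.ˈru) ki: (ˈdrub) ra:.
Foot heads: 2, 4, 6, 8.
Primary stress on the leftmost head = syllable 2.
Secondary stress on 4, 6, 8: si.ˈda:.re:.ˌstam.ma.ˌru.ki:.ˌdrub.ra:.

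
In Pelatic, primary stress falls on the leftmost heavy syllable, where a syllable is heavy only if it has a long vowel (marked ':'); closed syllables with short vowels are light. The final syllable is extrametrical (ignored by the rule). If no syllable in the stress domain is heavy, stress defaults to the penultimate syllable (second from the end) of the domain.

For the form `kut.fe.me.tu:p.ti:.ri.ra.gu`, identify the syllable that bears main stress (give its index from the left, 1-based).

4

The final syllable (8, gu) is extrametrical; the stress domain is syllables 1–7.
Weights: 1 kut L, 2 fe L, 3 me L, 4 tu:p H, 5 ti: H, 6 ri L, 7 ra L.
Heavy syllables in the domain: 4, 5. The leftmost is syllable 4 (tu:p).
Primary stress: syllable 4 → kut.fe.me.ˈtu:p.ti:.ri.ra.gu.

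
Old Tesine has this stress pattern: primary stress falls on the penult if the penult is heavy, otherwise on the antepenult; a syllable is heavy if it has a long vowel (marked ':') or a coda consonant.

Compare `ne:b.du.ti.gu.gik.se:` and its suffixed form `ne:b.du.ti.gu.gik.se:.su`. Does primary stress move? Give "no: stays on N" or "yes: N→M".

yes: 5→6

Base `ne:b.du.ti.gu.gik.se:` (6 syllables):
  Weights: 4 gu L, 5 gik H, 6 se: H.
  The penult (syllable 5, gik) is heavy, so it takes stress.
  → primary stress on syllable 5.
Suffixed `ne:b.du.ti.gu.gik.se:.su` (7 syllables):
  Weights: 5 gik H, 6 se: H, 7 su L.
  The penult (syllable 6, se:) is heavy, so it takes stress.
  → primary stress on syllable 6.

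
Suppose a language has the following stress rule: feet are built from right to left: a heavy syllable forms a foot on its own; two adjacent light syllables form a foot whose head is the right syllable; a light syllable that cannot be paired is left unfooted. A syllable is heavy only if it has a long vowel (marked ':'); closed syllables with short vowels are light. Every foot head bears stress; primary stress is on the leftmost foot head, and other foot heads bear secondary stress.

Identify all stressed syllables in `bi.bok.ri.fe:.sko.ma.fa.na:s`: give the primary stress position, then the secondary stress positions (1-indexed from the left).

primary 3, secondary 4, 7, 8

Weights: 1 bi L, 2 bok L, 3 ri L, 4 fe: H, 5 sko L, 6 ma L, 7 fa L, 8 na:s H.
Parse right to left (heavy = foot alone; LL = one foot; stranded L unfooted): bi (bok.ˈri) (ˈfe:) sko (ma.ˈfa) (ˈna:s).
Foot heads: 3, 4, 7, 8.
Primary stress on the leftmost head = syllable 3.
Secondary stress on 4, 7, 8: bi.bok.ˈri.ˌfe:.sko.ma.ˌfa.ˌna:s.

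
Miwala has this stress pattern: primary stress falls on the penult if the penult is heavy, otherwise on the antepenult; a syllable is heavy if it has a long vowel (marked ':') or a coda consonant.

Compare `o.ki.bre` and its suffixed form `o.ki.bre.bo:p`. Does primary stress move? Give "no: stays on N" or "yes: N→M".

Base `o.ki.bre` (3 syllables):
  Weights: 1 o L, 2 ki L, 3 bre L.
  The penult (syllable 2, ki) is light, so stress falls on the antepenult (syllable 1, o).
  → primary stress on syllable 1.
Suffixed `o.ki.bre.bo:p` (4 syllables):
  Weights: 2 ki L, 3 bre L, 4 bo:p H.
  The penult (syllable 3, bre) is light, so stress falls on the antepenult (syllable 2, ki).
  → primary stress on syllable 2.

yes: 1→2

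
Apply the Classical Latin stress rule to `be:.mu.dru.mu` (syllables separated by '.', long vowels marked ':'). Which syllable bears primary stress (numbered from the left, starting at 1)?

Classical Latin: stress the penult if heavy (long vowel or closed), else the antepenult.
Weights: 2 mu L, 3 dru L, 4 mu L.
The penult (syllable 3, dru) is light, so stress falls on the antepenult (syllable 2, mu).
Stress on syllable 2: be:.ˈmu.dru.mu.

2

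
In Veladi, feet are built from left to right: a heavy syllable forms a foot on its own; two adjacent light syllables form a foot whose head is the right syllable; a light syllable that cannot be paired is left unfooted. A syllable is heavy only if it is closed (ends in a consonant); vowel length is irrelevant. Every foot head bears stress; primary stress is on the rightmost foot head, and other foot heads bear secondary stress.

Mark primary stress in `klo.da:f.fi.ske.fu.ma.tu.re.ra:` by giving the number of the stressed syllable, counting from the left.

8

Weights: 1 klo L, 2 da:f H, 3 fi L, 4 ske L, 5 fu L, 6 ma L, 7 tu L, 8 re L, 9 ra: L.
Parse left to right (heavy = foot alone; LL = one foot; stranded L unfooted): klo (ˈda:f) (fi.ˈske) (fu.ˈma) (tu.ˈre) ra:.
Foot heads: 2, 4, 6, 8.
Primary stress on the rightmost head = syllable 8.
Primary stress: syllable 8 → klo.da:f.fi.ske.fu.ma.tu.ˈre.ra:.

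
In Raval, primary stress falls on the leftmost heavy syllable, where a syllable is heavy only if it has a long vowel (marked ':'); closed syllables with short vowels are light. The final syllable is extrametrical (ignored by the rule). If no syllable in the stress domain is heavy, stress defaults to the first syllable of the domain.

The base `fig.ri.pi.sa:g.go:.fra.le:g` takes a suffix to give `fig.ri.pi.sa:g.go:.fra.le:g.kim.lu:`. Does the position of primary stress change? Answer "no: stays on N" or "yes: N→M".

Base `fig.ri.pi.sa:g.go:.fra.le:g` (7 syllables):
  The final syllable (7, le:g) is extrametrical; the stress domain is syllables 1–6.
  Weights: 1 fig L, 2 ri L, 3 pi L, 4 sa:g H, 5 go: H, 6 fra L.
  Heavy syllables in the domain: 4, 5. The leftmost is syllable 4 (sa:g).
  → primary stress on syllable 4.
Suffixed `fig.ri.pi.sa:g.go:.fra.le:g.kim.lu:` (9 syllables):
  The final syllable (9, lu:) is extrametrical; the stress domain is syllables 1–8.
  Weights: 1 fig L, 2 ri L, 3 pi L, 4 sa:g H, 5 go: H, 6 fra L, 7 le:g H, 8 kim L.
  Heavy syllables in the domain: 4, 5, 7. The leftmost is syllable 4 (sa:g).
  → primary stress on syllable 4.

no: stays on 4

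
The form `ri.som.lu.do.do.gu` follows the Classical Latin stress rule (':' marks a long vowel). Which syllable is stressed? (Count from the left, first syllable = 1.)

Classical Latin: stress the penult if heavy (long vowel or closed), else the antepenult.
Weights: 4 do L, 5 do L, 6 gu L.
The penult (syllable 5, do) is light, so stress falls on the antepenult (syllable 4, do).
Stress on syllable 4: ri.som.lu.ˈdo.do.gu.

4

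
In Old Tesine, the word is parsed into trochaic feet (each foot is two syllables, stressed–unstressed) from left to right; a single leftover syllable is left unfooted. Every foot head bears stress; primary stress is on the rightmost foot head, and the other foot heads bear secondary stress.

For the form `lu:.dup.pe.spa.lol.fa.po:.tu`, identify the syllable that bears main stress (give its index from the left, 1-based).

7

Parse left to right into trochaic (ˈσσ) feet: (ˈlu:.dup) (ˈpe.spa) (ˈlol.fa) (ˈpo:.tu).
Foot heads (stressed positions): 1, 3, 5, 7.
End Rule Rightmost: primary stress on the rightmost head = syllable 7.
Primary stress: syllable 7 → lu:.dup.pe.spa.lol.fa.ˈpo:.tu.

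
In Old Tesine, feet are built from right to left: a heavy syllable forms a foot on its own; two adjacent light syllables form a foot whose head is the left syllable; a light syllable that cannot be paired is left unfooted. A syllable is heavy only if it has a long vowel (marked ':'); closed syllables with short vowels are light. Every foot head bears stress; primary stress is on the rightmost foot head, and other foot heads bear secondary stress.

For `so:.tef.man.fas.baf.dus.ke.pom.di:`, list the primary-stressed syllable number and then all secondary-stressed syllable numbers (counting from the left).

primary 9, secondary 1, 3, 5, 7

Weights: 1 so: H, 2 tef L, 3 man L, 4 fas L, 5 baf L, 6 dus L, 7 ke L, 8 pom L, 9 di: H.
Parse right to left (heavy = foot alone; LL = one foot; stranded L unfooted): (ˈso:) tef (ˈman.fas) (ˈbaf.dus) (ˈke.pom) (ˈdi:).
Foot heads: 1, 3, 5, 7, 9.
Primary stress on the rightmost head = syllable 9.
Secondary stress on 1, 3, 5, 7: ˌso:.tef.ˌman.fas.ˌbaf.dus.ˌke.pom.ˈdi:.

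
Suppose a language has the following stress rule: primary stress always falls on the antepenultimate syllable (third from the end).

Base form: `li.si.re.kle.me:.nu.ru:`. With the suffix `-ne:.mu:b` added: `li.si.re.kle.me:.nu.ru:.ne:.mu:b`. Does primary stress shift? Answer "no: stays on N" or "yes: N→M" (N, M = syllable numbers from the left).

Base `li.si.re.kle.me:.nu.ru:` (7 syllables):
  The word has 7 syllables; the antepenultimate syllable (third from the end) is syllable 5 (me:).
  → primary stress on syllable 5.
Suffixed `li.si.re.kle.me:.nu.ru:.ne:.mu:b` (9 syllables):
  The word has 9 syllables; the antepenultimate syllable (third from the end) is syllable 7 (ru:).
  → primary stress on syllable 7.

yes: 5→7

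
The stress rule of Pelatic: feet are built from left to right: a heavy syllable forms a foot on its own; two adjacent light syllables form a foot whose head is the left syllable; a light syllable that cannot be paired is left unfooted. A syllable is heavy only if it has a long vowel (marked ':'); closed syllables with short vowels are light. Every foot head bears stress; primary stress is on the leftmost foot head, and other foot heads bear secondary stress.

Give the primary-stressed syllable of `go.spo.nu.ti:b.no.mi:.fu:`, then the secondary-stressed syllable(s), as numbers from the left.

Weights: 1 go L, 2 spo L, 3 nu L, 4 ti:b H, 5 no L, 6 mi: H, 7 fu: H.
Parse left to right (heavy = foot alone; LL = one foot; stranded L unfooted): (ˈgo.spo) nu (ˈti:b) no (ˈmi:) (ˈfu:).
Foot heads: 1, 4, 6, 7.
Primary stress on the leftmost head = syllable 1.
Secondary stress on 4, 6, 7: ˈgo.spo.nu.ˌti:b.no.ˌmi:.ˌfu:.

primary 1, secondary 4, 6, 7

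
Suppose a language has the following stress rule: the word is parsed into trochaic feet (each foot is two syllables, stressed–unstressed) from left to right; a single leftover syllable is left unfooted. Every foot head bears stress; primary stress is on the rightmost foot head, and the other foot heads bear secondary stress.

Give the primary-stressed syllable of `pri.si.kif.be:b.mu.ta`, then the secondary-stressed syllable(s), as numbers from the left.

primary 5, secondary 1, 3

Parse left to right into trochaic (ˈσσ) feet: (ˈpri.si) (ˈkif.be:b) (ˈmu.ta).
Foot heads (stressed positions): 1, 3, 5.
End Rule Rightmost: primary stress on the rightmost head = syllable 5.
Secondary stress on 1, 3: ˌpri.si.ˌkif.be:b.ˈmu.ta.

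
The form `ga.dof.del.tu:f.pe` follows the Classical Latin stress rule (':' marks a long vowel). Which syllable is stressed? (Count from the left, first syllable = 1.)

Classical Latin: stress the penult if heavy (long vowel or closed), else the antepenult.
Weights: 3 del H, 4 tu:f H, 5 pe L.
The penult (syllable 4, tu:f) is heavy, so it takes stress.
Stress on syllable 4: ga.dof.del.ˈtu:f.pe.

4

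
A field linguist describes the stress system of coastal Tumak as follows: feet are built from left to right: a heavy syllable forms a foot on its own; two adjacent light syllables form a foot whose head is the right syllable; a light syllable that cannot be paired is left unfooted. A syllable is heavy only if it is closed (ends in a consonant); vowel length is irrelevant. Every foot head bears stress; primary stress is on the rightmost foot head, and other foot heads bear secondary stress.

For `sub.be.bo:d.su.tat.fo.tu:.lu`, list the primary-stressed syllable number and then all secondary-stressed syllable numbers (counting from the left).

primary 7, secondary 1, 3, 5

Weights: 1 sub H, 2 be L, 3 bo:d H, 4 su L, 5 tat H, 6 fo L, 7 tu: L, 8 lu L.
Parse left to right (heavy = foot alone; LL = one foot; stranded L unfooted): (ˈsub) be (ˈbo:d) su (ˈtat) (fo.ˈtu:) lu.
Foot heads: 1, 3, 5, 7.
Primary stress on the rightmost head = syllable 7.
Secondary stress on 1, 3, 5: ˌsub.be.ˌbo:d.su.ˌtat.fo.ˈtu:.lu.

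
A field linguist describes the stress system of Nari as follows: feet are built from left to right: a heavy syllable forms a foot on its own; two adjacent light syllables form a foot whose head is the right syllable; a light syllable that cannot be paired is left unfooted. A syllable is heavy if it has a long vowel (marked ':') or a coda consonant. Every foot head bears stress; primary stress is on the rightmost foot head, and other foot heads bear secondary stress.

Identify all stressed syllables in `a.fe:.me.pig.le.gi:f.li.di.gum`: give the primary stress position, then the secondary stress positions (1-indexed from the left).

Weights: 1 a L, 2 fe: H, 3 me L, 4 pig H, 5 le L, 6 gi:f H, 7 li L, 8 di L, 9 gum H.
Parse left to right (heavy = foot alone; LL = one foot; stranded L unfooted): a (ˈfe:) me (ˈpig) le (ˈgi:f) (li.ˈdi) (ˈgum).
Foot heads: 2, 4, 6, 8, 9.
Primary stress on the rightmost head = syllable 9.
Secondary stress on 2, 4, 6, 8: a.ˌfe:.me.ˌpig.le.ˌgi:f.li.ˌdi.ˈgum.

primary 9, secondary 2, 4, 6, 8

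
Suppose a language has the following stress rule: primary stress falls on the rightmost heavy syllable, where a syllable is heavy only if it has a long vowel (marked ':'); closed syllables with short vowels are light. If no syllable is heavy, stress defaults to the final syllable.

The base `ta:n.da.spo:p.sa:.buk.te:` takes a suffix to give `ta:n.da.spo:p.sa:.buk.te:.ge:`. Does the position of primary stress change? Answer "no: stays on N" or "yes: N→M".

yes: 6→7

Base `ta:n.da.spo:p.sa:.buk.te:` (6 syllables):
  Weights: 1 ta:n H, 2 da L, 3 spo:p H, 4 sa: H, 5 buk L, 6 te: H.
  Heavy syllables in the domain: 1, 3, 4, 6. The rightmost is syllable 6 (te:).
  → primary stress on syllable 6.
Suffixed `ta:n.da.spo:p.sa:.buk.te:.ge:` (7 syllables):
  Weights: 1 ta:n H, 2 da L, 3 spo:p H, 4 sa: H, 5 buk L, 6 te: H, 7 ge: H.
  Heavy syllables in the domain: 1, 3, 4, 6, 7. The rightmost is syllable 7 (ge:).
  → primary stress on syllable 7.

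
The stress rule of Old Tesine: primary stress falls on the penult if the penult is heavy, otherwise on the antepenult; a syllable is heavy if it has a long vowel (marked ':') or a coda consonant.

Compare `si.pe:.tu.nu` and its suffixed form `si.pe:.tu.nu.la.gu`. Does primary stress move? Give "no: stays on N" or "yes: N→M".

Base `si.pe:.tu.nu` (4 syllables):
  Weights: 2 pe: H, 3 tu L, 4 nu L.
  The penult (syllable 3, tu) is light, so stress falls on the antepenult (syllable 2, pe:).
  → primary stress on syllable 2.
Suffixed `si.pe:.tu.nu.la.gu` (6 syllables):
  Weights: 4 nu L, 5 la L, 6 gu L.
  The penult (syllable 5, la) is light, so stress falls on the antepenult (syllable 4, nu).
  → primary stress on syllable 4.

yes: 2→4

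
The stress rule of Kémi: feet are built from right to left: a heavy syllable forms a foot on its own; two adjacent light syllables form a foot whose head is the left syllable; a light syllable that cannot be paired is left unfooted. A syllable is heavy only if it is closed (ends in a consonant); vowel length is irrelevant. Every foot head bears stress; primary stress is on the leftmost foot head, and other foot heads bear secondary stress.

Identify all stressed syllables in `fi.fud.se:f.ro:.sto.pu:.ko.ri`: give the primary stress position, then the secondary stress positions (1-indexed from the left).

Weights: 1 fi L, 2 fud H, 3 se:f H, 4 ro: L, 5 sto L, 6 pu: L, 7 ko L, 8 ri L.
Parse right to left (heavy = foot alone; LL = one foot; stranded L unfooted): fi (ˈfud) (ˈse:f) ro: (ˈsto.pu:) (ˈko.ri).
Foot heads: 2, 3, 5, 7.
Primary stress on the leftmost head = syllable 2.
Secondary stress on 3, 5, 7: fi.ˈfud.ˌse:f.ro:.ˌsto.pu:.ˌko.ri.

primary 2, secondary 3, 5, 7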